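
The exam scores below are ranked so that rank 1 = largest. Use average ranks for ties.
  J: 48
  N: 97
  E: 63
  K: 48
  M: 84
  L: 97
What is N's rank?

Sorted (descending): 97, 97, 84, 63, 48, 48
The 2 values of 97 occupy positions 1–2 → average rank (1+2)/2 = 1.5.
The 2 values of 48 occupy positions 5–6 → average rank (5+6)/2 = 5.5.
N has value 97 → rank 1.5.

1.5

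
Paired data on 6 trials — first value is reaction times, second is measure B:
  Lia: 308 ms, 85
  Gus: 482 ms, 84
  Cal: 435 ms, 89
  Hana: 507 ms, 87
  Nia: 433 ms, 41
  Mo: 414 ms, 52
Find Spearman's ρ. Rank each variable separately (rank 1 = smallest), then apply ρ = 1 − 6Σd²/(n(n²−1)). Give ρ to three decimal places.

0.371

Ranks of variable 1: 1, 5, 4, 6, 3, 2
Ranks of variable 2: 4, 3, 6, 5, 1, 2
d = r₁ − r₂: -3, 2, -2, 1, 2, 0
d²: 9, 4, 4, 1, 4, 0; Σd² = 22
ρ = 1 − 6·22/(6·35) = 1 − 132/210 = 0.371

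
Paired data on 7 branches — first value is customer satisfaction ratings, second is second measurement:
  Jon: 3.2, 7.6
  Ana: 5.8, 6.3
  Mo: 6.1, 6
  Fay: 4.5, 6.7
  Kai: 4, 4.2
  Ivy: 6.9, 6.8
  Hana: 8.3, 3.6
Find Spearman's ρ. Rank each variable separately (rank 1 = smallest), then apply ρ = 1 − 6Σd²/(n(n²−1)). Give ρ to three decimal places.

Ranks of variable 1: 1, 4, 5, 3, 2, 6, 7
Ranks of variable 2: 7, 4, 3, 5, 2, 6, 1
d = r₁ − r₂: -6, 0, 2, -2, 0, 0, 6
d²: 36, 0, 4, 4, 0, 0, 36; Σd² = 80
ρ = 1 − 6·80/(7·48) = 1 − 480/336 = -0.429

-0.429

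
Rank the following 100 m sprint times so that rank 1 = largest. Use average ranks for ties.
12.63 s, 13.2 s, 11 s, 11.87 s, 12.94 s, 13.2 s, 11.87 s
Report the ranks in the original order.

Sorted (descending): 13.2, 13.2, 12.94, 12.63, 11.87, 11.87, 11
The 2 values of 13.2 occupy positions 1–2 → average rank (1+2)/2 = 1.5.
The 2 values of 11.87 occupy positions 5–6 → average rank (5+6)/2 = 5.5.

4, 1.5, 7, 5.5, 3, 1.5, 5.5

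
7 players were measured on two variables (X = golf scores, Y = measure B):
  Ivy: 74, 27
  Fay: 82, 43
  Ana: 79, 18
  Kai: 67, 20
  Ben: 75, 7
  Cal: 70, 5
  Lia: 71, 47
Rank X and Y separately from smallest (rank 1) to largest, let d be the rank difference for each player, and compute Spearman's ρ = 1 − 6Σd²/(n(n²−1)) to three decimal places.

Ranks of variable 1: 4, 7, 6, 1, 5, 2, 3
Ranks of variable 2: 5, 6, 3, 4, 2, 1, 7
d = r₁ − r₂: -1, 1, 3, -3, 3, 1, -4
d²: 1, 1, 9, 9, 9, 1, 16; Σd² = 46
ρ = 1 − 6·46/(7·48) = 1 − 276/336 = 0.179

0.179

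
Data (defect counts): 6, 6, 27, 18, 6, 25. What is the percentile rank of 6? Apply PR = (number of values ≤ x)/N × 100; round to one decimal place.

N = 6.
Strictly below 6: 0. Equal to 6: 3.
PR = 3/6 × 100 = 50.0

50.0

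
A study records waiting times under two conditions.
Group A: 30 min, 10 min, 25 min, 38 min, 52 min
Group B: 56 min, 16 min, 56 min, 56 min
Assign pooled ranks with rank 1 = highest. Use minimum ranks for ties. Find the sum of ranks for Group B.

11

Sorted (descending): 56, 56, 56, 52, 38, 30, 25, 16, 10
The 3 values of 56 occupy positions 1–3 → each gets rank 1.
Group B values → pooled ranks: 56→1, 16→8, 56→1, 56→1
Rank sum = 1 + 8 + 1 + 1 = 11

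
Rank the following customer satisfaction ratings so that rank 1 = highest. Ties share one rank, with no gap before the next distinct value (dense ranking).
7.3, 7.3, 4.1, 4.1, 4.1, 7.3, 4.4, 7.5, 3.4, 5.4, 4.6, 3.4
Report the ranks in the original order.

2, 2, 6, 6, 6, 2, 5, 1, 7, 3, 4, 7

Sorted (descending): 7.5, 7.3, 7.3, 7.3, 5.4, 4.6, 4.4, 4.1, 4.1, 4.1, 3.4, 3.4
The 3 values of 7.3 share dense rank 2.
The 3 values of 4.1 share dense rank 6.
The 2 values of 3.4 share dense rank 7.
Remaining distinct values take the next consecutive integers.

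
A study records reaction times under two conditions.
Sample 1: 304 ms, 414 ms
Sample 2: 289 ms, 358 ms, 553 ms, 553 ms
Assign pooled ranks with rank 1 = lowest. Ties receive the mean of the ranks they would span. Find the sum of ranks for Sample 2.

15

Sorted (ascending): 289, 304, 358, 414, 553, 553
The 2 values of 553 occupy positions 5–6 → average rank (5+6)/2 = 5.5.
Sample 2 values → pooled ranks: 289→1, 358→3, 553→5.5, 553→5.5
Rank sum = 1 + 3 + 5.5 + 5.5 = 15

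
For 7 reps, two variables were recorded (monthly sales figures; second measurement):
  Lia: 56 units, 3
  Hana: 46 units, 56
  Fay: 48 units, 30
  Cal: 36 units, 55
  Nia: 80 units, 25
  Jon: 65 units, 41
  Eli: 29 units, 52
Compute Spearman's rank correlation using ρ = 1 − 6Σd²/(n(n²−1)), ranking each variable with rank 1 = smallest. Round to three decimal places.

Ranks of variable 1: 5, 3, 4, 2, 7, 6, 1
Ranks of variable 2: 1, 7, 3, 6, 2, 4, 5
d = r₁ − r₂: 4, -4, 1, -4, 5, 2, -4
d²: 16, 16, 1, 16, 25, 4, 16; Σd² = 94
ρ = 1 − 6·94/(7·48) = 1 − 564/336 = -0.679

-0.679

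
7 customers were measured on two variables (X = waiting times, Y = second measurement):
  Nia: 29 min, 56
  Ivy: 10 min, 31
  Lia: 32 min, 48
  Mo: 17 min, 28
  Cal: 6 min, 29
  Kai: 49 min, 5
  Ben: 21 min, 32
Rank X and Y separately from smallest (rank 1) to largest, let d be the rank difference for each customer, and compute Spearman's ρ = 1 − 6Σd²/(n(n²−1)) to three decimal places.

0.107

Ranks of variable 1: 5, 2, 6, 3, 1, 7, 4
Ranks of variable 2: 7, 4, 6, 2, 3, 1, 5
d = r₁ − r₂: -2, -2, 0, 1, -2, 6, -1
d²: 4, 4, 0, 1, 4, 36, 1; Σd² = 50
ρ = 1 − 6·50/(7·48) = 1 − 300/336 = 0.107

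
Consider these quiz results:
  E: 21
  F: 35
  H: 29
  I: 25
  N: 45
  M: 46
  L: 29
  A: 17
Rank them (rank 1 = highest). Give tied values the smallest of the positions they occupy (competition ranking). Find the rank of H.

Sorted (descending): 46, 45, 35, 29, 29, 25, 21, 17
The 2 values of 29 occupy positions 4–5 → each gets rank 4.
H has value 29 → rank 4.

4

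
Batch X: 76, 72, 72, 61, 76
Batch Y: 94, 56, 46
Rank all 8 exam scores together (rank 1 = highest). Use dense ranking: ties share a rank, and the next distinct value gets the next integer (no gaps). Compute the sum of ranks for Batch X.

Sorted (descending): 94, 76, 76, 72, 72, 61, 56, 46
The 2 values of 76 share dense rank 2.
The 2 values of 72 share dense rank 3.
Remaining distinct values take the next consecutive integers.
Batch X values → pooled ranks: 76→2, 72→3, 72→3, 61→4, 76→2
Rank sum = 2 + 3 + 3 + 4 + 2 = 14

14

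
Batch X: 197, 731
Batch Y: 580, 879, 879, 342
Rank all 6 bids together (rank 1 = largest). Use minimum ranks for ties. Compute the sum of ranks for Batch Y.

Sorted (descending): 879, 879, 731, 580, 342, 197
The 2 values of 879 occupy positions 1–2 → each gets rank 1.
Batch Y values → pooled ranks: 580→4, 879→1, 879→1, 342→5
Rank sum = 4 + 1 + 1 + 5 = 11

11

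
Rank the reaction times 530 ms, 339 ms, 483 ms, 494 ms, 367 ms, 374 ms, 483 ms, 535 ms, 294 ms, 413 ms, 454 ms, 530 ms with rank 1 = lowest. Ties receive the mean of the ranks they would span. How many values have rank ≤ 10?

Sorted (ascending): 294, 339, 367, 374, 413, 454, 483, 483, 494, 530, 530, 535
The 2 values of 483 occupy positions 7–8 → average rank (7+8)/2 = 7.5.
The 2 values of 530 occupy positions 10–11 → average rank (10+11)/2 = 10.5.
Ranks ≤ 10: {1, 2, 3, 4, 5, 6, 7.5, 7.5, 9} → 9 values.

9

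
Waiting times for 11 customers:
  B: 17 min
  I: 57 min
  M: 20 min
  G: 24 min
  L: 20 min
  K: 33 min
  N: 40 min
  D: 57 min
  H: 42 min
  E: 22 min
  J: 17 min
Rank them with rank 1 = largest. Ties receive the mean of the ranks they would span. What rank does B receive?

Sorted (descending): 57, 57, 42, 40, 33, 24, 22, 20, 20, 17, 17
The 2 values of 57 occupy positions 1–2 → average rank (1+2)/2 = 1.5.
The 2 values of 20 occupy positions 8–9 → average rank (8+9)/2 = 8.5.
The 2 values of 17 occupy positions 10–11 → average rank (10+11)/2 = 10.5.
B has value 17 min → rank 10.5.

10.5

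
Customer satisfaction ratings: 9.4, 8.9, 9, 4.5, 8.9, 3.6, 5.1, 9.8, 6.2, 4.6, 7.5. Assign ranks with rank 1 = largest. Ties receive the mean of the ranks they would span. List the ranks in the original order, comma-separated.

Sorted (descending): 9.8, 9.4, 9, 8.9, 8.9, 7.5, 6.2, 5.1, 4.6, 4.5, 3.6
The 2 values of 8.9 occupy positions 4–5 → average rank (4+5)/2 = 4.5.

2, 4.5, 3, 10, 4.5, 11, 8, 1, 7, 9, 6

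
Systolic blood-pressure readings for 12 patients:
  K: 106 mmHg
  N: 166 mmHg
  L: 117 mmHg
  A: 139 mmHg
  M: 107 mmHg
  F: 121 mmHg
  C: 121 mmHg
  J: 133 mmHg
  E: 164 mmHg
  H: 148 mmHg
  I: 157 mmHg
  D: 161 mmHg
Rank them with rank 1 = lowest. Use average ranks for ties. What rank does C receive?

Sorted (ascending): 106, 107, 117, 121, 121, 133, 139, 148, 157, 161, 164, 166
The 2 values of 121 occupy positions 4–5 → average rank (4+5)/2 = 4.5.
C has value 121 mmHg → rank 4.5.

4.5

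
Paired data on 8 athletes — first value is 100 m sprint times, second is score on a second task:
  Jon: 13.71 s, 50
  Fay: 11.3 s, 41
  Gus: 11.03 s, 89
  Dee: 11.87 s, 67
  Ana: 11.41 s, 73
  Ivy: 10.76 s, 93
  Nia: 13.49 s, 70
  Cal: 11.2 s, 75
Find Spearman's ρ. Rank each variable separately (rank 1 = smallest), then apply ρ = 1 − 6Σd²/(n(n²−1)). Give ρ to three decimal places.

-0.738

Ranks of variable 1: 8, 4, 2, 6, 5, 1, 7, 3
Ranks of variable 2: 2, 1, 7, 3, 5, 8, 4, 6
d = r₁ − r₂: 6, 3, -5, 3, 0, -7, 3, -3
d²: 36, 9, 25, 9, 0, 49, 9, 9; Σd² = 146
ρ = 1 − 6·146/(8·63) = 1 − 876/504 = -0.738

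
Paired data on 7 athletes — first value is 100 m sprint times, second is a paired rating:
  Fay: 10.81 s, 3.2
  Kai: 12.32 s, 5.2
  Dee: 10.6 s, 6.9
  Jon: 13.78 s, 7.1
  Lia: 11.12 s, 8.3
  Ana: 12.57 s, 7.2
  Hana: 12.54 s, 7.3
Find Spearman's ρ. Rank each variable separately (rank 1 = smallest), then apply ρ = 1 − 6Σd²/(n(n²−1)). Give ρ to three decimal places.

0.357

Ranks of variable 1: 2, 4, 1, 7, 3, 6, 5
Ranks of variable 2: 1, 2, 3, 4, 7, 5, 6
d = r₁ − r₂: 1, 2, -2, 3, -4, 1, -1
d²: 1, 4, 4, 9, 16, 1, 1; Σd² = 36
ρ = 1 − 6·36/(7·48) = 1 − 216/336 = 0.357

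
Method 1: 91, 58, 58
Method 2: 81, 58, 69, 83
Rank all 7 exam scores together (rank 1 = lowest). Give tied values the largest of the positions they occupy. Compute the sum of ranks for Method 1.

Sorted (ascending): 58, 58, 58, 69, 81, 83, 91
The 3 values of 58 occupy positions 1–3 → each gets rank 3.
Method 1 values → pooled ranks: 91→7, 58→3, 58→3
Rank sum = 7 + 3 + 3 = 13

13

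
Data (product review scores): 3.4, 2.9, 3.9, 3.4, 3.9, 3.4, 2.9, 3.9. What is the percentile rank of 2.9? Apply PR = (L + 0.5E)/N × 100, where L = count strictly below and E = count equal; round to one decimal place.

12.5

N = 8.
Strictly below 2.9: 0. Equal to 2.9: 2.
PR = (0 + 0.5·2)/8 × 100 = 12.5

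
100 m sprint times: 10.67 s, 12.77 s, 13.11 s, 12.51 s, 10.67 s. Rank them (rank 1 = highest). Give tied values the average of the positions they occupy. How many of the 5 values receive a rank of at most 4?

3

Sorted (descending): 13.11, 12.77, 12.51, 10.67, 10.67
The 2 values of 10.67 occupy positions 4–5 → average rank (4+5)/2 = 4.5.
Ranks ≤ 4: {1, 2, 3} → 3 values.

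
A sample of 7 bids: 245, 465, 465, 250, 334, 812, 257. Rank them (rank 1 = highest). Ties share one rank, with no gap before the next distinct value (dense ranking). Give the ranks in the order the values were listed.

6, 2, 2, 5, 3, 1, 4

Sorted (descending): 812, 465, 465, 334, 257, 250, 245
The 2 values of 465 share dense rank 2.
Remaining distinct values take the next consecutive integers.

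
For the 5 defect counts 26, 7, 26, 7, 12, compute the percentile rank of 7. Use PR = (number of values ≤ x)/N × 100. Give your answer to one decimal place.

N = 5.
Strictly below 7: 0. Equal to 7: 2.
PR = 2/5 × 100 = 40.0

40.0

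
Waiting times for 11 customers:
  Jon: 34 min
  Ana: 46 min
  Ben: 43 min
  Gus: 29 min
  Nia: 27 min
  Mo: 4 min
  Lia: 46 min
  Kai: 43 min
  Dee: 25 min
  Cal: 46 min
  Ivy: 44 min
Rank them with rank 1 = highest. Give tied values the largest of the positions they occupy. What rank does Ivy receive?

4

Sorted (descending): 46, 46, 46, 44, 43, 43, 34, 29, 27, 25, 4
The 3 values of 46 occupy positions 1–3 → each gets rank 3.
The 2 values of 43 occupy positions 5–6 → each gets rank 6.
Ivy has value 44 min → rank 4.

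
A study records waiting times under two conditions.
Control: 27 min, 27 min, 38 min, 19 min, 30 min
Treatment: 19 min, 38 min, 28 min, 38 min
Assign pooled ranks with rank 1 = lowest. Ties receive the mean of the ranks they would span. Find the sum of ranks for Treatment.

22.5

Sorted (ascending): 19, 19, 27, 27, 28, 30, 38, 38, 38
The 2 values of 19 occupy positions 1–2 → average rank (1+2)/2 = 1.5.
The 2 values of 27 occupy positions 3–4 → average rank (3+4)/2 = 3.5.
The 3 values of 38 occupy positions 7–9 → average rank 8.
Treatment values → pooled ranks: 19→1.5, 38→8, 28→5, 38→8
Rank sum = 1.5 + 8 + 5 + 8 = 22.5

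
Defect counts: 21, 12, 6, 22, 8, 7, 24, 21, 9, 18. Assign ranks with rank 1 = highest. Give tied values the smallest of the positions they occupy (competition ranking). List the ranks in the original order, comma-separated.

Sorted (descending): 24, 22, 21, 21, 18, 12, 9, 8, 7, 6
The 2 values of 21 occupy positions 3–4 → each gets rank 3.

3, 6, 10, 2, 8, 9, 1, 3, 7, 5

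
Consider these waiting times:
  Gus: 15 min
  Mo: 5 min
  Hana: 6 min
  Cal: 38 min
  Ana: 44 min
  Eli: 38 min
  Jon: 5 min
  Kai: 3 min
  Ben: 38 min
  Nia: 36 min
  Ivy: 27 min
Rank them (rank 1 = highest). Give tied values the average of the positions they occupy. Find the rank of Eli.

3

Sorted (descending): 44, 38, 38, 38, 36, 27, 15, 6, 5, 5, 3
The 3 values of 38 occupy positions 2–4 → average rank 3.
The 2 values of 5 occupy positions 9–10 → average rank (9+10)/2 = 9.5.
Eli has value 38 min → rank 3.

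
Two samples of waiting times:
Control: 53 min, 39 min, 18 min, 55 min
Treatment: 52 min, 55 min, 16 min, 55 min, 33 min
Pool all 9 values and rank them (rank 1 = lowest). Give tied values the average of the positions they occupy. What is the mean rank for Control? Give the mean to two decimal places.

Sorted (ascending): 16, 18, 33, 39, 52, 53, 55, 55, 55
The 3 values of 55 occupy positions 7–9 → average rank 8.
Control values → pooled ranks: 53→6, 39→4, 18→2, 55→8
Mean rank = (6 + 4 + 2 + 8) / 4 = 5.00

5.00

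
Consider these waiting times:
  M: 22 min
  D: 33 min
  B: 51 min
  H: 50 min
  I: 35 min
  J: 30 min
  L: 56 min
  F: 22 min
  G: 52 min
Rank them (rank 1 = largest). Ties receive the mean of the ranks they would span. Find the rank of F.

8.5

Sorted (descending): 56, 52, 51, 50, 35, 33, 30, 22, 22
The 2 values of 22 occupy positions 8–9 → average rank (8+9)/2 = 8.5.
F has value 22 min → rank 8.5.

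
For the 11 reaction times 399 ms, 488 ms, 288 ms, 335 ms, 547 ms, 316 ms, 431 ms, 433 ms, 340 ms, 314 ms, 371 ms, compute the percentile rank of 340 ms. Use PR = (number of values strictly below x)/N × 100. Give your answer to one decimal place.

N = 11.
Strictly below 340: 4. Equal to 340: 1.
PR = 4/11 × 100 = 36.4

36.4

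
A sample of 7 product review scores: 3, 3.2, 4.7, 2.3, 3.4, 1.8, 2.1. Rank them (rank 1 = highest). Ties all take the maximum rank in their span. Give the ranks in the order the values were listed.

4, 3, 1, 5, 2, 7, 6

Sorted (descending): 4.7, 3.4, 3.2, 3, 2.3, 2.1, 1.8
No ties — each value takes its position as its rank.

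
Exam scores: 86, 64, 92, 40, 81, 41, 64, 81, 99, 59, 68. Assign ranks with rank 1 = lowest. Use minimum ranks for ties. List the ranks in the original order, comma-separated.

9, 4, 10, 1, 7, 2, 4, 7, 11, 3, 6

Sorted (ascending): 40, 41, 59, 64, 64, 68, 81, 81, 86, 92, 99
The 2 values of 64 occupy positions 4–5 → each gets rank 4.
The 2 values of 81 occupy positions 7–8 → each gets rank 7.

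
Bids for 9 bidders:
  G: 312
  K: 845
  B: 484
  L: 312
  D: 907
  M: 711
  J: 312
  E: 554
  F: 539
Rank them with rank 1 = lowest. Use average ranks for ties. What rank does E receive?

6

Sorted (ascending): 312, 312, 312, 484, 539, 554, 711, 845, 907
The 3 values of 312 occupy positions 1–3 → average rank 2.
E has value 554 → rank 6.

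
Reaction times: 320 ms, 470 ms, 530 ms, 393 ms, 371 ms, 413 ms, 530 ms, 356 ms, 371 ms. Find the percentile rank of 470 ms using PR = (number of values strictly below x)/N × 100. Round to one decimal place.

N = 9.
Strictly below 470: 6. Equal to 470: 1.
PR = 6/9 × 100 = 66.7

66.7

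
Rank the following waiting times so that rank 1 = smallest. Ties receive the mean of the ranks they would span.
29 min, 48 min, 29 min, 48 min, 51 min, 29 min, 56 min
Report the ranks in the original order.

2, 4.5, 2, 4.5, 6, 2, 7

Sorted (ascending): 29, 29, 29, 48, 48, 51, 56
The 3 values of 29 occupy positions 1–3 → average rank 2.
The 2 values of 48 occupy positions 4–5 → average rank (4+5)/2 = 4.5.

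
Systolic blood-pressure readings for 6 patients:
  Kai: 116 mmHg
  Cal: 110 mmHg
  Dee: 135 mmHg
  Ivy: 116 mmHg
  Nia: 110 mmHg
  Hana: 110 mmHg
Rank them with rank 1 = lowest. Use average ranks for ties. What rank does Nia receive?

2

Sorted (ascending): 110, 110, 110, 116, 116, 135
The 3 values of 110 occupy positions 1–3 → average rank 2.
The 2 values of 116 occupy positions 4–5 → average rank (4+5)/2 = 4.5.
Nia has value 110 mmHg → rank 2.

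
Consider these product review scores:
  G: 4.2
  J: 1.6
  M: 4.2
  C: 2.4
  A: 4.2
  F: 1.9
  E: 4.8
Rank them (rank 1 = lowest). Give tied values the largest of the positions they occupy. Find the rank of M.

Sorted (ascending): 1.6, 1.9, 2.4, 4.2, 4.2, 4.2, 4.8
The 3 values of 4.2 occupy positions 4–6 → each gets rank 6.
M has value 4.2 → rank 6.

6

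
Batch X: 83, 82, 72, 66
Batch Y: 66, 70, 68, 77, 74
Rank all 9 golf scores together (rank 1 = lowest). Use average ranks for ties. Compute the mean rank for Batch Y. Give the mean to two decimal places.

Sorted (ascending): 66, 66, 68, 70, 72, 74, 77, 82, 83
The 2 values of 66 occupy positions 1–2 → average rank (1+2)/2 = 1.5.
Batch Y values → pooled ranks: 66→1.5, 70→4, 68→3, 77→7, 74→6
Mean rank = (1.5 + 4 + 3 + 7 + 6) / 5 = 4.30

4.30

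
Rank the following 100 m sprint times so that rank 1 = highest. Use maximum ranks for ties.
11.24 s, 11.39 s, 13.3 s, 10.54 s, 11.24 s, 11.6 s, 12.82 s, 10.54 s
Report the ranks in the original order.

6, 4, 1, 8, 6, 3, 2, 8

Sorted (descending): 13.3, 12.82, 11.6, 11.39, 11.24, 11.24, 10.54, 10.54
The 2 values of 11.24 occupy positions 5–6 → each gets rank 6.
The 2 values of 10.54 occupy positions 7–8 → each gets rank 8.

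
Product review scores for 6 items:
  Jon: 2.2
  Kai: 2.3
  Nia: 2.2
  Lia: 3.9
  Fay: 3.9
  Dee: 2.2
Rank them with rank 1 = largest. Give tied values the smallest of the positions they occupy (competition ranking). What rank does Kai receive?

Sorted (descending): 3.9, 3.9, 2.3, 2.2, 2.2, 2.2
The 2 values of 3.9 occupy positions 1–2 → each gets rank 1.
The 3 values of 2.2 occupy positions 4–6 → each gets rank 4.
Kai has value 2.3 → rank 3.

3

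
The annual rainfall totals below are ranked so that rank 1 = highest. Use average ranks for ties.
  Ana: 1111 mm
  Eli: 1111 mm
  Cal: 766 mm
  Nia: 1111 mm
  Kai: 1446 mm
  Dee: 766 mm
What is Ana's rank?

Sorted (descending): 1446, 1111, 1111, 1111, 766, 766
The 3 values of 1111 occupy positions 2–4 → average rank 3.
The 2 values of 766 occupy positions 5–6 → average rank (5+6)/2 = 5.5.
Ana has value 1111 mm → rank 3.

3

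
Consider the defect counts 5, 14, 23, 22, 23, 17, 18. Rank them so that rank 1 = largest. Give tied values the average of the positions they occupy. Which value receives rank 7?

Sorted (descending): 23, 23, 22, 18, 17, 14, 5
The 2 values of 23 occupy positions 1–2 → average rank (1+2)/2 = 1.5.
Rank 7 → value 5.

5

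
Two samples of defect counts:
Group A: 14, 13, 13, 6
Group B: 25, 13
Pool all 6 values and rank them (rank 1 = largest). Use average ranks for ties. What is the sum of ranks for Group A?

16

Sorted (descending): 25, 14, 13, 13, 13, 6
The 3 values of 13 occupy positions 3–5 → average rank 4.
Group A values → pooled ranks: 14→2, 13→4, 13→4, 6→6
Rank sum = 2 + 4 + 4 + 6 = 16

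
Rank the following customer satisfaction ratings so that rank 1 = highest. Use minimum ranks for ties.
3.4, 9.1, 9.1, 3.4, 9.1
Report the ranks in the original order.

Sorted (descending): 9.1, 9.1, 9.1, 3.4, 3.4
The 3 values of 9.1 occupy positions 1–3 → each gets rank 1.
The 2 values of 3.4 occupy positions 4–5 → each gets rank 4.

4, 1, 1, 4, 1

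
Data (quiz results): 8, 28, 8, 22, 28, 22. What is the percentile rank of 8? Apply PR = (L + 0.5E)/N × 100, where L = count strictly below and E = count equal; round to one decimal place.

16.7

N = 6.
Strictly below 8: 0. Equal to 8: 2.
PR = (0 + 0.5·2)/6 × 100 = 16.7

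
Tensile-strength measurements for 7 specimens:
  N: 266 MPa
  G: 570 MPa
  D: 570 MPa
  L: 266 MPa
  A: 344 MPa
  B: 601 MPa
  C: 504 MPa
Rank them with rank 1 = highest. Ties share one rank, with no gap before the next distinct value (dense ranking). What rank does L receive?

Sorted (descending): 601, 570, 570, 504, 344, 266, 266
The 2 values of 570 share dense rank 2.
The 2 values of 266 share dense rank 5.
Remaining distinct values take the next consecutive integers.
L has value 266 MPa → rank 5.

5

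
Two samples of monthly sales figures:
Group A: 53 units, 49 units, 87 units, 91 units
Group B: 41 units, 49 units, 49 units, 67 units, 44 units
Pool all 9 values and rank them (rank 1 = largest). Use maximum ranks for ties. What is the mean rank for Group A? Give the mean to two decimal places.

3.50

Sorted (descending): 91, 87, 67, 53, 49, 49, 49, 44, 41
The 3 values of 49 occupy positions 5–7 → each gets rank 7.
Group A values → pooled ranks: 53→4, 49→7, 87→2, 91→1
Mean rank = (4 + 7 + 2 + 1) / 4 = 3.50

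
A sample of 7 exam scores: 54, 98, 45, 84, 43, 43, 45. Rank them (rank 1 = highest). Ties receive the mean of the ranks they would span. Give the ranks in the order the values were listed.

Sorted (descending): 98, 84, 54, 45, 45, 43, 43
The 2 values of 45 occupy positions 4–5 → average rank (4+5)/2 = 4.5.
The 2 values of 43 occupy positions 6–7 → average rank (6+7)/2 = 6.5.

3, 1, 4.5, 2, 6.5, 6.5, 4.5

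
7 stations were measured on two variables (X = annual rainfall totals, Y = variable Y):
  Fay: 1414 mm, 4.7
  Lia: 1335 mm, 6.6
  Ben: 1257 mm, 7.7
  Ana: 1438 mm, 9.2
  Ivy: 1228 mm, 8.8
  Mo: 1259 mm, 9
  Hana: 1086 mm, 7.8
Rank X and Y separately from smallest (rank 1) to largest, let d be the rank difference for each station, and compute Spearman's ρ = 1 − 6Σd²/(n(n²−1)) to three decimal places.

0.000

Ranks of variable 1: 6, 5, 3, 7, 2, 4, 1
Ranks of variable 2: 1, 2, 3, 7, 5, 6, 4
d = r₁ − r₂: 5, 3, 0, 0, -3, -2, -3
d²: 25, 9, 0, 0, 9, 4, 9; Σd² = 56
ρ = 1 − 6·56/(7·48) = 1 − 336/336 = 0.000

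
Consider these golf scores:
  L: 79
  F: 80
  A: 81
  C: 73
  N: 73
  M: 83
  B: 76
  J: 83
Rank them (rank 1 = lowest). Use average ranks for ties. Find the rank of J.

Sorted (ascending): 73, 73, 76, 79, 80, 81, 83, 83
The 2 values of 73 occupy positions 1–2 → average rank (1+2)/2 = 1.5.
The 2 values of 83 occupy positions 7–8 → average rank (7+8)/2 = 7.5.
J has value 83 → rank 7.5.

7.5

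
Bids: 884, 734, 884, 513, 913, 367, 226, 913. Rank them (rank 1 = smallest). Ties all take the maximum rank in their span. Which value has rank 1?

Sorted (ascending): 226, 367, 513, 734, 884, 884, 913, 913
The 2 values of 884 occupy positions 5–6 → each gets rank 6.
The 2 values of 913 occupy positions 7–8 → each gets rank 8.
Rank 1 → value 226.

226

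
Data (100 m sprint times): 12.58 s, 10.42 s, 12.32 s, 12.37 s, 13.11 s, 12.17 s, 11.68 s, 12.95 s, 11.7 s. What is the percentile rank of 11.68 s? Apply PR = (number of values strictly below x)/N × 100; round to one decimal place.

11.1

N = 9.
Strictly below 11.68: 1. Equal to 11.68: 1.
PR = 1/9 × 100 = 11.1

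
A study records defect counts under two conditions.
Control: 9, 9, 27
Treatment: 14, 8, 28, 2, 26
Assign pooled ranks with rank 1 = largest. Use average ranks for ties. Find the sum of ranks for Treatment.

23

Sorted (descending): 28, 27, 26, 14, 9, 9, 8, 2
The 2 values of 9 occupy positions 5–6 → average rank (5+6)/2 = 5.5.
Treatment values → pooled ranks: 14→4, 8→7, 28→1, 2→8, 26→3
Rank sum = 4 + 7 + 1 + 8 + 3 = 23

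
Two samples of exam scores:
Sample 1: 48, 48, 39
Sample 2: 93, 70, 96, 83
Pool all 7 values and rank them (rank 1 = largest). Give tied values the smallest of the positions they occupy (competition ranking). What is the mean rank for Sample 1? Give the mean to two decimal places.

Sorted (descending): 96, 93, 83, 70, 48, 48, 39
The 2 values of 48 occupy positions 5–6 → each gets rank 5.
Sample 1 values → pooled ranks: 48→5, 48→5, 39→7
Mean rank = (5 + 5 + 7) / 3 = 5.67

5.67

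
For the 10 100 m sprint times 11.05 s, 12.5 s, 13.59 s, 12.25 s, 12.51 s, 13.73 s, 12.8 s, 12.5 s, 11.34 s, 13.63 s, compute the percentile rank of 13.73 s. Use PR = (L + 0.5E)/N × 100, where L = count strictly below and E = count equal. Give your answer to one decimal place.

95.0

N = 10.
Strictly below 13.73: 9. Equal to 13.73: 1.
PR = (9 + 0.5·1)/10 × 100 = 95.0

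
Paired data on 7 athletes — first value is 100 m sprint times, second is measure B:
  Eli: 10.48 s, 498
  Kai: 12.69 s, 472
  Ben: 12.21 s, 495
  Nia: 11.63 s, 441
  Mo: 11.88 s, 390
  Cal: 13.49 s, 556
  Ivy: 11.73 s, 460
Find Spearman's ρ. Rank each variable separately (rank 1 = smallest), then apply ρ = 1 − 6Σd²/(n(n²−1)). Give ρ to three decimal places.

0.321

Ranks of variable 1: 1, 6, 5, 2, 4, 7, 3
Ranks of variable 2: 6, 4, 5, 2, 1, 7, 3
d = r₁ − r₂: -5, 2, 0, 0, 3, 0, 0
d²: 25, 4, 0, 0, 9, 0, 0; Σd² = 38
ρ = 1 − 6·38/(7·48) = 1 − 228/336 = 0.321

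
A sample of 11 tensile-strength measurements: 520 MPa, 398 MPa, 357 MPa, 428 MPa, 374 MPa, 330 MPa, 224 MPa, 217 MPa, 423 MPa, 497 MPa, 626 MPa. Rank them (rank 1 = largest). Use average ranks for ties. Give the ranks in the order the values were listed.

Sorted (descending): 626, 520, 497, 428, 423, 398, 374, 357, 330, 224, 217
No ties — each value takes its position as its rank.

2, 6, 8, 4, 7, 9, 10, 11, 5, 3, 1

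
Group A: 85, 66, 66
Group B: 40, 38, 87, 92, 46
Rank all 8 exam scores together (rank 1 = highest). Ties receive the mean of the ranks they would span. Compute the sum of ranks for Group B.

24

Sorted (descending): 92, 87, 85, 66, 66, 46, 40, 38
The 2 values of 66 occupy positions 4–5 → average rank (4+5)/2 = 4.5.
Group B values → pooled ranks: 40→7, 38→8, 87→2, 92→1, 46→6
Rank sum = 7 + 8 + 2 + 1 + 6 = 24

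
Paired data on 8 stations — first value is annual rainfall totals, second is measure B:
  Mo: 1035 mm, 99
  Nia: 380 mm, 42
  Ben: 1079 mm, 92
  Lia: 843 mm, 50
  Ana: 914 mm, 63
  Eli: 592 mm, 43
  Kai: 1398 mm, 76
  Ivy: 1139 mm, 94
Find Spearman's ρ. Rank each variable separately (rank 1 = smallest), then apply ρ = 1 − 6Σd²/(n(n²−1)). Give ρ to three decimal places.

Ranks of variable 1: 5, 1, 6, 3, 4, 2, 8, 7
Ranks of variable 2: 8, 1, 6, 3, 4, 2, 5, 7
d = r₁ − r₂: -3, 0, 0, 0, 0, 0, 3, 0
d²: 9, 0, 0, 0, 0, 0, 9, 0; Σd² = 18
ρ = 1 − 6·18/(8·63) = 1 − 108/504 = 0.786

0.786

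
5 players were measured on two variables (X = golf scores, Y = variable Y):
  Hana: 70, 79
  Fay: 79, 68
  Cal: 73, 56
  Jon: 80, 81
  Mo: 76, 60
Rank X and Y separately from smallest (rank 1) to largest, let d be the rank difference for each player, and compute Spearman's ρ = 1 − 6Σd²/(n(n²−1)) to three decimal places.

0.400

Ranks of variable 1: 1, 4, 2, 5, 3
Ranks of variable 2: 4, 3, 1, 5, 2
d = r₁ − r₂: -3, 1, 1, 0, 1
d²: 9, 1, 1, 0, 1; Σd² = 12
ρ = 1 − 6·12/(5·24) = 1 − 72/120 = 0.400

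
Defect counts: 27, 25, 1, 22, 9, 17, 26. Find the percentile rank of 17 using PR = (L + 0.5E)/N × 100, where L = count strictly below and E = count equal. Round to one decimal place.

35.7

N = 7.
Strictly below 17: 2. Equal to 17: 1.
PR = (2 + 0.5·1)/7 × 100 = 35.7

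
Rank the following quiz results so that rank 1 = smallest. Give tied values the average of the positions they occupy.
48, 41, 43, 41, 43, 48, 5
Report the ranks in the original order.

6.5, 2.5, 4.5, 2.5, 4.5, 6.5, 1

Sorted (ascending): 5, 41, 41, 43, 43, 48, 48
The 2 values of 41 occupy positions 2–3 → average rank (2+3)/2 = 2.5.
The 2 values of 43 occupy positions 4–5 → average rank (4+5)/2 = 4.5.
The 2 values of 48 occupy positions 6–7 → average rank (6+7)/2 = 6.5.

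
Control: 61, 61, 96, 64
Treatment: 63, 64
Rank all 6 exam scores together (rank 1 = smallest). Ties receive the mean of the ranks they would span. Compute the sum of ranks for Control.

13.5

Sorted (ascending): 61, 61, 63, 64, 64, 96
The 2 values of 61 occupy positions 1–2 → average rank (1+2)/2 = 1.5.
The 2 values of 64 occupy positions 4–5 → average rank (4+5)/2 = 4.5.
Control values → pooled ranks: 61→1.5, 61→1.5, 96→6, 64→4.5
Rank sum = 1.5 + 1.5 + 6 + 4.5 = 13.5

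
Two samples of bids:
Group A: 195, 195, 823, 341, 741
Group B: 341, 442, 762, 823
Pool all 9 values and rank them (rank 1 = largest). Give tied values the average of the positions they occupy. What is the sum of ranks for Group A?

29

Sorted (descending): 823, 823, 762, 741, 442, 341, 341, 195, 195
The 2 values of 823 occupy positions 1–2 → average rank (1+2)/2 = 1.5.
The 2 values of 341 occupy positions 6–7 → average rank (6+7)/2 = 6.5.
The 2 values of 195 occupy positions 8–9 → average rank (8+9)/2 = 8.5.
Group A values → pooled ranks: 195→8.5, 195→8.5, 823→1.5, 341→6.5, 741→4
Rank sum = 8.5 + 8.5 + 1.5 + 6.5 + 4 = 29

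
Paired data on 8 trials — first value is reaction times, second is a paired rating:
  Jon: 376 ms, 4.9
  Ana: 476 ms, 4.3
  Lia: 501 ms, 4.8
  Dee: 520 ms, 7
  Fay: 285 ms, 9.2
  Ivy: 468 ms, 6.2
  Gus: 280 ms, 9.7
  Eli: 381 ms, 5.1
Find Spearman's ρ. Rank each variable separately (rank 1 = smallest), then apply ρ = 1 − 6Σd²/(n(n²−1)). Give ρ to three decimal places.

Ranks of variable 1: 3, 6, 7, 8, 2, 5, 1, 4
Ranks of variable 2: 3, 1, 2, 6, 7, 5, 8, 4
d = r₁ − r₂: 0, 5, 5, 2, -5, 0, -7, 0
d²: 0, 25, 25, 4, 25, 0, 49, 0; Σd² = 128
ρ = 1 − 6·128/(8·63) = 1 − 768/504 = -0.524

-0.524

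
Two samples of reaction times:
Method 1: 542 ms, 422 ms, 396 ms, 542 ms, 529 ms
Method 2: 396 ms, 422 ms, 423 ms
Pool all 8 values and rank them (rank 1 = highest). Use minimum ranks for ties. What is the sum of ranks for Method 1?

Sorted (descending): 542, 542, 529, 423, 422, 422, 396, 396
The 2 values of 542 occupy positions 1–2 → each gets rank 1.
The 2 values of 422 occupy positions 5–6 → each gets rank 5.
The 2 values of 396 occupy positions 7–8 → each gets rank 7.
Method 1 values → pooled ranks: 542→1, 422→5, 396→7, 542→1, 529→3
Rank sum = 1 + 5 + 7 + 1 + 3 = 17

17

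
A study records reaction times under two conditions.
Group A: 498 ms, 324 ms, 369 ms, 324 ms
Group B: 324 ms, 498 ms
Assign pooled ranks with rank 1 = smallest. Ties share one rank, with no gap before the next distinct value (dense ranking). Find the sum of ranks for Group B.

Sorted (ascending): 324, 324, 324, 369, 498, 498
The 3 values of 324 share dense rank 1.
The 2 values of 498 share dense rank 3.
Remaining distinct values take the next consecutive integers.
Group B values → pooled ranks: 324→1, 498→3
Rank sum = 1 + 3 = 4

4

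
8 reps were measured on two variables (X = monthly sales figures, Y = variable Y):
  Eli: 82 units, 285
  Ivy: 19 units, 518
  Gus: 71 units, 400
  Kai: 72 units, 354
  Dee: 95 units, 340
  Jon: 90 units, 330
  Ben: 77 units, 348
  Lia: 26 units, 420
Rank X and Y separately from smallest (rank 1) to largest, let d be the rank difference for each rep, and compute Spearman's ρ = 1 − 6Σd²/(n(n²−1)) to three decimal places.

-0.905

Ranks of variable 1: 6, 1, 3, 4, 8, 7, 5, 2
Ranks of variable 2: 1, 8, 6, 5, 3, 2, 4, 7
d = r₁ − r₂: 5, -7, -3, -1, 5, 5, 1, -5
d²: 25, 49, 9, 1, 25, 25, 1, 25; Σd² = 160
ρ = 1 − 6·160/(8·63) = 1 − 960/504 = -0.905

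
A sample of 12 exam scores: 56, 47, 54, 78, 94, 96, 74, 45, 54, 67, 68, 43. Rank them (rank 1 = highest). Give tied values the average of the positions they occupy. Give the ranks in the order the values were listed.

7, 10, 8.5, 3, 2, 1, 4, 11, 8.5, 6, 5, 12

Sorted (descending): 96, 94, 78, 74, 68, 67, 56, 54, 54, 47, 45, 43
The 2 values of 54 occupy positions 8–9 → average rank (8+9)/2 = 8.5.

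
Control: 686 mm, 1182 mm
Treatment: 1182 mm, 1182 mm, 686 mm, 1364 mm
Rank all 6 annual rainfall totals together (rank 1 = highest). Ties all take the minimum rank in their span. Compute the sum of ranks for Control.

Sorted (descending): 1364, 1182, 1182, 1182, 686, 686
The 3 values of 1182 occupy positions 2–4 → each gets rank 2.
The 2 values of 686 occupy positions 5–6 → each gets rank 5.
Control values → pooled ranks: 686→5, 1182→2
Rank sum = 5 + 2 = 7

7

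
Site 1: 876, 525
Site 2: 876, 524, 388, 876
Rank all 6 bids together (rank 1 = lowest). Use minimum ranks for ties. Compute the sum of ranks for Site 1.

7

Sorted (ascending): 388, 524, 525, 876, 876, 876
The 3 values of 876 occupy positions 4–6 → each gets rank 4.
Site 1 values → pooled ranks: 876→4, 525→3
Rank sum = 4 + 3 = 7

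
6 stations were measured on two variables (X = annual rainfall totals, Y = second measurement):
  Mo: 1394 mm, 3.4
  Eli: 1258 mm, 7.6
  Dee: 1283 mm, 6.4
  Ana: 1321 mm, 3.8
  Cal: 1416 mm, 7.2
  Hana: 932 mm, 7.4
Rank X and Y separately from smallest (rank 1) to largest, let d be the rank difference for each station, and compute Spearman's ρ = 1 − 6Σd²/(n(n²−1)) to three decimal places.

Ranks of variable 1: 5, 2, 3, 4, 6, 1
Ranks of variable 2: 1, 6, 3, 2, 4, 5
d = r₁ − r₂: 4, -4, 0, 2, 2, -4
d²: 16, 16, 0, 4, 4, 16; Σd² = 56
ρ = 1 − 6·56/(6·35) = 1 − 336/210 = -0.600

-0.600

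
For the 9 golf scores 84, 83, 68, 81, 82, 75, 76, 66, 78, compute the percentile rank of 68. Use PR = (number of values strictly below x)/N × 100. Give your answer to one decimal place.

N = 9.
Strictly below 68: 1. Equal to 68: 1.
PR = 1/9 × 100 = 11.1

11.1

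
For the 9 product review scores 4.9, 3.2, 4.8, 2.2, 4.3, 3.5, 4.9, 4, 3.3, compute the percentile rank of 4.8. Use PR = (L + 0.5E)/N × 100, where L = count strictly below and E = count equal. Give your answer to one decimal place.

72.2

N = 9.
Strictly below 4.8: 6. Equal to 4.8: 1.
PR = (6 + 0.5·1)/9 × 100 = 72.2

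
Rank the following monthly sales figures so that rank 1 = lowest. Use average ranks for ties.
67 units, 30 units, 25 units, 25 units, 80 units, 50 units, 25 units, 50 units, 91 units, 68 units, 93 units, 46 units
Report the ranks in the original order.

Sorted (ascending): 25, 25, 25, 30, 46, 50, 50, 67, 68, 80, 91, 93
The 3 values of 25 occupy positions 1–3 → average rank 2.
The 2 values of 50 occupy positions 6–7 → average rank (6+7)/2 = 6.5.

8, 4, 2, 2, 10, 6.5, 2, 6.5, 11, 9, 12, 5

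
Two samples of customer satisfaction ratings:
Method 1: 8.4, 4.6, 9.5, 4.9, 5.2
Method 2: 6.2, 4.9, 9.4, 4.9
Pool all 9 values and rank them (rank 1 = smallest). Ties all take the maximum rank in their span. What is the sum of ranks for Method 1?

26

Sorted (ascending): 4.6, 4.9, 4.9, 4.9, 5.2, 6.2, 8.4, 9.4, 9.5
The 3 values of 4.9 occupy positions 2–4 → each gets rank 4.
Method 1 values → pooled ranks: 8.4→7, 4.6→1, 9.5→9, 4.9→4, 5.2→5
Rank sum = 7 + 1 + 9 + 4 + 5 = 26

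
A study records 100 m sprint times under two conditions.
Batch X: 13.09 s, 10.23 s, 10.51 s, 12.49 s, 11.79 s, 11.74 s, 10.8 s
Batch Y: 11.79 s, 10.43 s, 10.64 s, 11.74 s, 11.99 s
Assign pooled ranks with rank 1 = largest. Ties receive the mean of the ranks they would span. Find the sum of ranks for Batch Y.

Sorted (descending): 13.09, 12.49, 11.99, 11.79, 11.79, 11.74, 11.74, 10.8, 10.64, 10.51, 10.43, 10.23
The 2 values of 11.79 occupy positions 4–5 → average rank (4+5)/2 = 4.5.
The 2 values of 11.74 occupy positions 6–7 → average rank (6+7)/2 = 6.5.
Batch Y values → pooled ranks: 11.79→4.5, 10.43→11, 10.64→9, 11.74→6.5, 11.99→3
Rank sum = 4.5 + 11 + 9 + 6.5 + 3 = 34

34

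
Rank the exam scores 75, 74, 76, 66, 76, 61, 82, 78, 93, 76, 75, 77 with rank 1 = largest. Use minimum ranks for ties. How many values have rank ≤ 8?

Sorted (descending): 93, 82, 78, 77, 76, 76, 76, 75, 75, 74, 66, 61
The 3 values of 76 occupy positions 5–7 → each gets rank 5.
The 2 values of 75 occupy positions 8–9 → each gets rank 8.
Ranks ≤ 8: {1, 2, 3, 4, 5, 5, 5, 8, 8} → 9 values.

9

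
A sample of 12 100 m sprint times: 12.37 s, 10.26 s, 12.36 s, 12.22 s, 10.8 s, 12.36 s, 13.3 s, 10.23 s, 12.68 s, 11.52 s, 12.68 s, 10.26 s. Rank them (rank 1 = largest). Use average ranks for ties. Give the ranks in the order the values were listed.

Sorted (descending): 13.3, 12.68, 12.68, 12.37, 12.36, 12.36, 12.22, 11.52, 10.8, 10.26, 10.26, 10.23
The 2 values of 12.68 occupy positions 2–3 → average rank (2+3)/2 = 2.5.
The 2 values of 12.36 occupy positions 5–6 → average rank (5+6)/2 = 5.5.
The 2 values of 10.26 occupy positions 10–11 → average rank (10+11)/2 = 10.5.

4, 10.5, 5.5, 7, 9, 5.5, 1, 12, 2.5, 8, 2.5, 10.5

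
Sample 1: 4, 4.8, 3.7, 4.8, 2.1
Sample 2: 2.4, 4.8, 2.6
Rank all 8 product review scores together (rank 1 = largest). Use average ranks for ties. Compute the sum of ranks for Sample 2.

15

Sorted (descending): 4.8, 4.8, 4.8, 4, 3.7, 2.6, 2.4, 2.1
The 3 values of 4.8 occupy positions 1–3 → average rank 2.
Sample 2 values → pooled ranks: 2.4→7, 4.8→2, 2.6→6
Rank sum = 7 + 2 + 6 = 15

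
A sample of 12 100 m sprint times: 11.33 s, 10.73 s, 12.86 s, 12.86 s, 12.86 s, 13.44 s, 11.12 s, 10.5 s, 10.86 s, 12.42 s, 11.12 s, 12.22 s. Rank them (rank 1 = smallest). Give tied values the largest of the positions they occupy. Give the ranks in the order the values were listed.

6, 2, 11, 11, 11, 12, 5, 1, 3, 8, 5, 7

Sorted (ascending): 10.5, 10.73, 10.86, 11.12, 11.12, 11.33, 12.22, 12.42, 12.86, 12.86, 12.86, 13.44
The 2 values of 11.12 occupy positions 4–5 → each gets rank 5.
The 3 values of 12.86 occupy positions 9–11 → each gets rank 11.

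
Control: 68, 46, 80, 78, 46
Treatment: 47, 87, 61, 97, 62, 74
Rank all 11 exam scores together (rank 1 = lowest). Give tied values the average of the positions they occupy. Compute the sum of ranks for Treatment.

40

Sorted (ascending): 46, 46, 47, 61, 62, 68, 74, 78, 80, 87, 97
The 2 values of 46 occupy positions 1–2 → average rank (1+2)/2 = 1.5.
Treatment values → pooled ranks: 47→3, 87→10, 61→4, 97→11, 62→5, 74→7
Rank sum = 3 + 10 + 4 + 11 + 5 + 7 = 40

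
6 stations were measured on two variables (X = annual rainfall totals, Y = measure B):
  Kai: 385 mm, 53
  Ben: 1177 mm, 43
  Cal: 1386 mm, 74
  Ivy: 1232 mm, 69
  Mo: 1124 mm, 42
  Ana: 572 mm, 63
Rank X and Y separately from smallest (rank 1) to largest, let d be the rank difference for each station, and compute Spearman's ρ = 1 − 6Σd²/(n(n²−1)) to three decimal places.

Ranks of variable 1: 1, 4, 6, 5, 3, 2
Ranks of variable 2: 3, 2, 6, 5, 1, 4
d = r₁ − r₂: -2, 2, 0, 0, 2, -2
d²: 4, 4, 0, 0, 4, 4; Σd² = 16
ρ = 1 − 6·16/(6·35) = 1 − 96/210 = 0.543

0.543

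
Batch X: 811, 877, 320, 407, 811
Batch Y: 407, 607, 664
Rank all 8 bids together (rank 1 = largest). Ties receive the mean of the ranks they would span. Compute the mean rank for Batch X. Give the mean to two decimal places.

Sorted (descending): 877, 811, 811, 664, 607, 407, 407, 320
The 2 values of 811 occupy positions 2–3 → average rank (2+3)/2 = 2.5.
The 2 values of 407 occupy positions 6–7 → average rank (6+7)/2 = 6.5.
Batch X values → pooled ranks: 811→2.5, 877→1, 320→8, 407→6.5, 811→2.5
Mean rank = (2.5 + 1 + 8 + 6.5 + 2.5) / 5 = 4.10

4.10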